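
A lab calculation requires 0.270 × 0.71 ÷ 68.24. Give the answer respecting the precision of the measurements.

0.270 × 0.71 ÷ 68.24 = 0.0028092028136…
Multiplication/division keeps the fewest significant figures: 0.270 → 3 s.f., 0.71 → 2 s.f., 68.24 → 4 s.f.; limit is 2.
Rounded to 2 significant figures: 2.8 × 10⁻³.

2.8 × 10⁻³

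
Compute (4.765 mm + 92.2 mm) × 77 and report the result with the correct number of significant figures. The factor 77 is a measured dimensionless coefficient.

4.765 mm + 92.2 mm = 96.965 mm; the sum is limited to 1 decimal place (3 s.f.).
Carrying full precision, 96.965 × 77 = 7466.305 mm; 77 has 2 s.f., so the result keeps min(3, 2) = 2 s.f.
Rounded to 2 significant figures: 7.5 × 10^3 mm.

7.5 × 10^3 mm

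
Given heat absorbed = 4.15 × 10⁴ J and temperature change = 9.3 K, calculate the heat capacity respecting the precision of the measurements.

4.5 × 10³ J/K

heat capacity = 4.15 × 10⁴ J ÷ 9.3 K = 4462.3655914… J/K.
4.15 × 10⁴ has 3 significant figures; 9.3 has 2.
Division/multiplication keeps the fewest: 2 significant figures.
Rounded: 4.5 × 10³ J/K.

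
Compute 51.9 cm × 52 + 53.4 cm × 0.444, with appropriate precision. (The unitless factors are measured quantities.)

2.7 × 10³ cm

51.9 × 52 = 2698.8 → 2.7 × 10³ cm (2 s.f., last digit at the 10^2 place).
53.4 × 0.444 = 23.7096 → 23.7 cm (3 s.f., last digit at the 10^-1 place).
Sum: 2722.5096 cm; keep the coarser place, 10^2.
Result: 2.7 × 10³ cm.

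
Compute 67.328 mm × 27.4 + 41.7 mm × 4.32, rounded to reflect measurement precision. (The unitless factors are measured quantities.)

2.02 × 10^3 mm

67.328 × 27.4 = 1844.7872 → 1.84 × 10^3 mm (3 s.f., last digit at the 10^1 place).
41.7 × 4.32 = 180.144 → 1.80 × 10^2 mm (3 s.f., last digit at the 10^0 place).
Sum: 2024.9312 mm; keep the coarser place, 10^1.
Result: 2.02 × 10^3 mm.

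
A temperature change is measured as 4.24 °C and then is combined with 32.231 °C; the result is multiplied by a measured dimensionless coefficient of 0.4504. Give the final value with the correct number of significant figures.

16.43 °C

4.24 °C + 32.231 °C = 36.471 °C; the sum is limited to 2 decimal places (4 s.f.).
Carrying full precision, 36.471 × 0.4504 = 16.4265384 °C; 0.4504 has 4 s.f., so the result keeps min(4, 4) = 4 s.f.
Rounded to 4 significant figures: 16.43 °C.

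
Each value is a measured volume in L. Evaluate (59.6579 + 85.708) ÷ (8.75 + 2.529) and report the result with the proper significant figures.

12.89

59.6579 + 85.708 = 145.3659, limited to 3 d.p. → 6 s.f.; 8.75 + 2.529 = 11.279, limited to 2 d.p. → 4 s.f.
Carrying full precision, 145.3659 ÷ 11.279 = 12.8881904424…; keep min(6, 4) = 4 s.f.
Rounded to 4 significant figures: 12.89.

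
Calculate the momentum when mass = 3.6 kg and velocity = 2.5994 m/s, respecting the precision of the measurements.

9.4 kg·m/s

momentum = 3.6 kg × 2.5994 m/s = 9.35784 kg·m/s.
3.6 has 2 significant figures; 2.5994 has 5.
Division/multiplication keeps the fewest: 2 significant figures.
Rounded: 9.4 kg·m/s.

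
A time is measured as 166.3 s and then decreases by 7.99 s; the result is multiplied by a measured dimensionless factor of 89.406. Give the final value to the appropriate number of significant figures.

166.3 s − 7.99 s = 158.31 s; the difference is limited to 1 decimal place (4 s.f.).
Carrying full precision, 158.31 × 89.406 = 14153.86386 s; 89.406 has 5 s.f., so the result keeps min(4, 5) = 4 s.f.
Rounded to 4 significant figures: 1.415 × 10⁴ s.

1.415 × 10⁴ s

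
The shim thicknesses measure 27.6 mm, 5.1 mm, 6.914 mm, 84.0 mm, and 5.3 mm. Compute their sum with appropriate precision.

27.6 mm + 5.1 mm + 6.914 mm + 84.0 mm + 5.3 mm = 128.914 mm.
Addition/subtraction keeps the fewest decimal places: 27.6 → 1 decimal place, 5.1 → 1 decimal place, 6.914 → 3 decimal places, 84.0 → 1 decimal place, 5.3 → 1 decimal place; limit is 1.
Rounded to 1 decimal place: 128.9 mm.

128.9 mm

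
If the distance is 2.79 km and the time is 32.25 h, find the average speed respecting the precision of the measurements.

average speed = 2.79 km ÷ 32.25 h = 0.086511627907… km/h.
2.79 has 3 significant figures; 32.25 has 4.
Division/multiplication keeps the fewest: 3 significant figures.
Rounded: 0.0865 km/h.

0.0865 km/h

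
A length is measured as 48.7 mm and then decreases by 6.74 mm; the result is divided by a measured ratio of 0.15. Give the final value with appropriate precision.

2.8 × 10^2 mm

48.7 mm − 6.74 mm = 41.96 mm; the difference is limited to 1 decimal place (3 s.f.).
Carrying full precision, 41.96 ÷ 0.15 = 279.733333333… mm; 0.15 has 2 s.f., so the result keeps min(3, 2) = 2 s.f.
Rounded to 2 significant figures: 2.8 × 10^2 mm.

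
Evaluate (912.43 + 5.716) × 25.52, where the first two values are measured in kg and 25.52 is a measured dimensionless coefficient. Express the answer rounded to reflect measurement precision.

912.43 kg + 5.716 kg = 918.146 kg; the sum is limited to 2 decimal places (5 s.f.).
Carrying full precision, 918.146 × 25.52 = 23431.08592 kg; 25.52 has 4 s.f., so the result keeps min(5, 4) = 4 s.f.
Rounded to 4 significant figures: 2.343 × 10^4 kg.

2.343 × 10^4 kg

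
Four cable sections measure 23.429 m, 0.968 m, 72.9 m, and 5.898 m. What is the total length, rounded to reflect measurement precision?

103.2 m

23.429 m + 0.968 m + 72.9 m + 5.898 m = 103.195 m.
Addition/subtraction keeps the fewest decimal places: 23.429 → 3 decimal places, 0.968 → 3 decimal places, 72.9 → 1 decimal place, 5.898 → 3 decimal places; limit is 1.
Rounded to 1 decimal place: 103.2 m.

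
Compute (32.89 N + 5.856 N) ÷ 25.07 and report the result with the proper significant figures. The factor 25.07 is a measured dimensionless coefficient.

1.546 N

32.89 N + 5.856 N = 38.746 N; the sum is limited to 2 decimal places (4 s.f.).
Carrying full precision, 38.746 ÷ 25.07 = 1.54551256482… N; 25.07 has 4 s.f., so the result keeps min(4, 4) = 4 s.f.
Rounded to 4 significant figures: 1.546 N.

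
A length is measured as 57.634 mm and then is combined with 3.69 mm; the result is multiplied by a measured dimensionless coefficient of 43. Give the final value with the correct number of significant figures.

57.634 mm + 3.69 mm = 61.324 mm; the sum is limited to 2 decimal places (4 s.f.).
Carrying full precision, 61.324 × 43 = 2636.932 mm; 43 has 2 s.f., so the result keeps min(4, 2) = 2 s.f.
Rounded to 2 significant figures: 2.6 × 10³ mm.

2.6 × 10³ mm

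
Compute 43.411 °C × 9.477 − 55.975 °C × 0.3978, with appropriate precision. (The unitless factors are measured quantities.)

389.1 °C

43.411 × 9.477 = 411.406047 → 411.4 °C (4 s.f., last digit at the 10^-1 place).
55.975 × 0.3978 = 22.266855 → 22.27 °C (4 s.f., last digit at the 10^-2 place).
Difference: 389.139192 °C; keep the coarser place, 10^-1.
Result: 389.1 °C.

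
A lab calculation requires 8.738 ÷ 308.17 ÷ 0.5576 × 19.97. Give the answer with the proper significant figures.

1.015

8.738 ÷ 308.17 ÷ 0.5576 × 19.97 = 1.01549311158…
Multiplication/division keeps the fewest significant figures: 8.738 → 4 s.f., 308.17 → 5 s.f., 0.5576 → 4 s.f., 19.97 → 4 s.f.; limit is 4.
Rounded to 4 significant figures: 1.015.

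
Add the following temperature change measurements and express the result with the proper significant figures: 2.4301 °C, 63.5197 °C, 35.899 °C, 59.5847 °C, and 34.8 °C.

2.4301 °C + 63.5197 °C + 35.899 °C + 59.5847 °C + 34.8 °C = 196.2335 °C.
Addition/subtraction keeps the fewest decimal places: 2.4301 → 4 decimal places, 63.5197 → 4 decimal places, 35.899 → 3 decimal places, 59.5847 → 4 decimal places, 34.8 → 1 decimal place; limit is 1.
Rounded to 1 decimal place: 196.2 °C.

196.2 °C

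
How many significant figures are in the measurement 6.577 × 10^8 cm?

6.577 × 10^8: in scientific notation every digit of the coefficient is significant.

4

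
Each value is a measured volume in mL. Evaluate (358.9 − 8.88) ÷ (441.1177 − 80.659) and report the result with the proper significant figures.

0.9710

358.9 − 8.88 = 350.02, limited to 1 d.p. → 4 s.f.; 441.1177 − 80.659 = 360.4587, limited to 3 d.p. → 6 s.f.
Carrying full precision, 350.02 ÷ 360.4587 = 0.971040510328…; keep min(4, 6) = 4 s.f.
Rounded to 4 significant figures: 0.9710.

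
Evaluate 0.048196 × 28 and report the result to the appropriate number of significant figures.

0.048196 × 28 = 1.349488
Multiplication/division keeps the fewest significant figures: 0.048196 → 5 s.f., 28 → 2 s.f.; limit is 2.
Rounded to 2 significant figures: 1.3.

1.3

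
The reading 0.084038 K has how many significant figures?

0.084038: leading zeros are not significant; zeros between nonzero digits are significant.

5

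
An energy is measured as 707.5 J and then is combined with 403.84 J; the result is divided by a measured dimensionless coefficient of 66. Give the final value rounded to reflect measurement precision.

707.5 J + 403.84 J = 1111.34 J; the sum is limited to 1 decimal place (5 s.f.).
Carrying full precision, 1111.34 ÷ 66 = 16.8384848485… J; 66 has 2 s.f., so the result keeps min(5, 2) = 2 s.f.
Rounded to 2 significant figures: 17 J.

17 J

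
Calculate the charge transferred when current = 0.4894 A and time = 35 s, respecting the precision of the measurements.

charge transferred = 0.4894 A × 35 s = 17.129 C.
0.4894 has 4 significant figures; 35 has 2.
Division/multiplication keeps the fewest: 2 significant figures.
Rounded: 17 C.

17 C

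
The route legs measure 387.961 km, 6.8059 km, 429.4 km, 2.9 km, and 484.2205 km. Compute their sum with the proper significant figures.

387.961 km + 6.8059 km + 429.4 km + 2.9 km + 484.2205 km = 1311.2874 km.
Addition/subtraction keeps the fewest decimal places: 387.961 → 3 decimal places, 6.8059 → 4 decimal places, 429.4 → 1 decimal place, 2.9 → 1 decimal place, 484.2205 → 4 decimal places; limit is 1.
Rounded to 1 decimal place: 1311.3 km.

1311.3 km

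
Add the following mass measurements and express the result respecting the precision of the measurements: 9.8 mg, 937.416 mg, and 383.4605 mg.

1330.7 mg

9.8 mg + 937.416 mg + 383.4605 mg = 1330.6765 mg.
Addition/subtraction keeps the fewest decimal places: 9.8 → 1 decimal place, 937.416 → 3 decimal places, 383.4605 → 4 decimal places; limit is 1.
Rounded to 1 decimal place: 1330.7 mg.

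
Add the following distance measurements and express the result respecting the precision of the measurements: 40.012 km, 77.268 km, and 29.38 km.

146.66 km

40.012 km + 77.268 km + 29.38 km = 146.660 km.
Addition/subtraction keeps the fewest decimal places: 40.012 → 3 decimal places, 77.268 → 3 decimal places, 29.38 → 2 decimal places; limit is 2.
Rounded to 2 decimal places: 146.66 km.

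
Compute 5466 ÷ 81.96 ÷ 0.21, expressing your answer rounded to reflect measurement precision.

5466 ÷ 81.96 ÷ 0.21 = 317.576518162…
Multiplication/division keeps the fewest significant figures: 5466 → 4 s.f., 81.96 → 4 s.f., 0.21 → 2 s.f.; limit is 2.
Rounded to 2 significant figures: 3.2 × 10².

3.2 × 10²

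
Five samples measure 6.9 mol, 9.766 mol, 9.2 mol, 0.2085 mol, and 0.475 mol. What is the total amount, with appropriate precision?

6.9 mol + 9.766 mol + 9.2 mol + 0.2085 mol + 0.475 mol = 26.5495 mol.
Addition/subtraction keeps the fewest decimal places: 6.9 → 1 decimal place, 9.766 → 3 decimal places, 9.2 → 1 decimal place, 0.2085 → 4 decimal places, 0.475 → 3 decimal places; limit is 1.
Rounded to 1 decimal place: 26.5 mol.

26.5 mol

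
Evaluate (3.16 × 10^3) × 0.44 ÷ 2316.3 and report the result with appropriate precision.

0.60

(3.16 × 10^3) × 0.44 ÷ 2316.3 = 0.600267668264…
Multiplication/division keeps the fewest significant figures: 3.16 × 10^3 → 3 s.f., 0.44 → 2 s.f., 2316.3 → 5 s.f.; limit is 2.
Rounded to 2 significant figures: 0.60.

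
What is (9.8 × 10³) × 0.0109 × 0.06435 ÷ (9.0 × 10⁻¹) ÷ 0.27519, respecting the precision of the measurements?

(9.8 × 10³) × 0.0109 × 0.06435 ÷ (9.0 × 10⁻¹) ÷ 0.27519 = 27.7540244922…
Multiplication/division keeps the fewest significant figures: 9.8 × 10³ → 2 s.f., 0.0109 → 3 s.f., 0.06435 → 4 s.f., 9.0 × 10⁻¹ → 2 s.f., 0.27519 → 5 s.f.; limit is 2.
Rounded to 2 significant figures: 28.

28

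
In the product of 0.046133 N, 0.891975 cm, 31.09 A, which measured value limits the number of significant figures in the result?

0.046133 N → 5 s.f.; 0.891975 cm → 6 s.f.; 31.09 A → 4 s.f.
The fewest is 4 significant figures, from 31.09 A.

31.09 A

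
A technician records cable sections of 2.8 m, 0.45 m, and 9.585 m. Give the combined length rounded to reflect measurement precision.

12.8 m

2.8 m + 0.45 m + 9.585 m = 12.835 m.
Addition/subtraction keeps the fewest decimal places: 2.8 → 1 decimal place, 0.45 → 2 decimal places, 9.585 → 3 decimal places; limit is 1.
Rounded to 1 decimal place: 12.8 m.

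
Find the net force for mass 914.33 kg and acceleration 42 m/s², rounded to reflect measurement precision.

3.8 × 10⁴ N

net force = 914.33 kg × 42 m/s² = 38401.86 N.
914.33 has 5 significant figures; 42 has 2.
Division/multiplication keeps the fewest: 2 significant figures.
Rounded: 3.8 × 10⁴ N.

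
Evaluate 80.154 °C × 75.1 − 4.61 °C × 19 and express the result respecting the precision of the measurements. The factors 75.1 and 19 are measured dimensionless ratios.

5.93 × 10³ °C

80.154 × 75.1 = 6019.5654 → 6.02 × 10³ °C (3 s.f., last digit at the 10^1 place).
4.61 × 19 = 87.59 → 88 °C (2 s.f., last digit at the 10^0 place).
Difference: 5931.9754 °C; keep the coarser place, 10^1.
Result: 5.93 × 10³ °C.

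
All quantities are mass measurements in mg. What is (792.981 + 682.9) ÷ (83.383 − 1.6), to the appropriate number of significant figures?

18.0

792.981 + 682.9 = 1475.881, limited to 1 d.p. → 5 s.f.; 83.383 − 1.6 = 81.783, limited to 1 d.p. → 3 s.f.
Carrying full precision, 1475.881 ÷ 81.783 = 18.0463054669…; keep min(5, 3) = 3 s.f.
Rounded to 3 significant figures: 18.0.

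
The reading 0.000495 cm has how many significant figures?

3

0.000495: leading zeros are not significant.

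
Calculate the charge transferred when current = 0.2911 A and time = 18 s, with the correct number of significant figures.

charge transferred = 0.2911 A × 18 s = 5.2398 C.
0.2911 has 4 significant figures; 18 has 2.
Division/multiplication keeps the fewest: 2 significant figures.
Rounded: 5.2 C.

5.2 C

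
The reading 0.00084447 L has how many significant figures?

5

0.00084447: leading zeros are not significant.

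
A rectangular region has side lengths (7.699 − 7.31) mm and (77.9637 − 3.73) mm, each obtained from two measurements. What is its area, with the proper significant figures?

29 mm²

7.699 − 7.31 = 0.389, limited to 2 d.p. → 2 s.f.; 77.9637 − 3.73 = 74.2337, limited to 2 d.p. → 4 s.f.
Carrying full precision, 0.389 × 74.2337 = 28.8769093; keep min(2, 4) = 2 s.f.
Rounded to 2 significant figures: 29 mm².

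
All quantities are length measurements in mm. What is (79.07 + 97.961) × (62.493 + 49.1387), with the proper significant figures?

19762 mm²

79.07 + 97.961 = 177.031, limited to 2 d.p. → 5 s.f.; 62.493 + 49.1387 = 111.6317, limited to 3 d.p. → 6 s.f.
Carrying full precision, 177.031 × 111.6317 = 19762.2714827; keep min(5, 6) = 5 s.f.
Rounded to 5 significant figures: 19762 mm².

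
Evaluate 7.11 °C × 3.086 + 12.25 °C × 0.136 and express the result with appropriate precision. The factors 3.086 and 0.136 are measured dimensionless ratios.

7.11 × 3.086 = 21.94146 → 21.9 °C (3 s.f., last digit at the 10^-1 place).
12.25 × 0.136 = 1.666 → 1.67 °C (3 s.f., last digit at the 10^-2 place).
Sum: 23.60746 °C; keep the coarser place, 10^-1.
Result: 23.6 °C.

23.6 °C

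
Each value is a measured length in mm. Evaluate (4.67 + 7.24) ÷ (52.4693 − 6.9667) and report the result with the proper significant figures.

4.67 + 7.24 = 11.91, limited to 2 d.p. → 4 s.f.; 52.4693 − 6.9667 = 45.5026, limited to 4 d.p. → 6 s.f.
Carrying full precision, 11.91 ÷ 45.5026 = 0.261743284999…; keep min(4, 6) = 4 s.f.
Rounded to 4 significant figures: 0.2617.

0.2617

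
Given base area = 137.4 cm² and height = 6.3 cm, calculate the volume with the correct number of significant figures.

volume = 137.4 cm² × 6.3 cm = 865.62 cm³.
137.4 has 4 significant figures; 6.3 has 2.
Division/multiplication keeps the fewest: 2 significant figures.
Rounded: 8.7 × 10^2 cm³.

8.7 × 10^2 cm³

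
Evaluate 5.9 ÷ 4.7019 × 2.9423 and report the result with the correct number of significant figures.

3.7

5.9 ÷ 4.7019 × 2.9423 = 3.69203300793…
Multiplication/division keeps the fewest significant figures: 5.9 → 2 s.f., 4.7019 → 5 s.f., 2.9423 → 5 s.f.; limit is 2.
Rounded to 2 significant figures: 3.7.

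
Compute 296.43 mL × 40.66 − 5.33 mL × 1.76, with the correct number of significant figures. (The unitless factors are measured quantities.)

296.43 × 40.66 = 12052.8438 → 1.205 × 10⁴ mL (4 s.f., last digit at the 10^1 place).
5.33 × 1.76 = 9.3808 → 9.38 mL (3 s.f., last digit at the 10^-2 place).
Difference: 12043.463 mL; keep the coarser place, 10^1.
Result: 1.204 × 10⁴ mL.

1.204 × 10⁴ mL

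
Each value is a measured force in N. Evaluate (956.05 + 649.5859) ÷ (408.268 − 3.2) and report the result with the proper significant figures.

956.05 + 649.5859 = 1605.6359, limited to 2 d.p. → 6 s.f.; 408.268 − 3.2 = 405.068, limited to 1 d.p. → 4 s.f.
Carrying full precision, 1605.6359 ÷ 405.068 = 3.96386754816…; keep min(6, 4) = 4 s.f.
Rounded to 4 significant figures: 3.964.

3.964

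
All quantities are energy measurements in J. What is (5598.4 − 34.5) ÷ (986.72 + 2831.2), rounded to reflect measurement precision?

1.4573

5598.4 − 34.5 = 5563.9, limited to 1 d.p. → 5 s.f.; 986.72 + 2831.2 = 3817.92, limited to 1 d.p. → 5 s.f.
Carrying full precision, 5563.9 ÷ 3817.92 = 1.45731183472…; keep min(5, 5) = 5 s.f.
Rounded to 5 significant figures: 1.4573.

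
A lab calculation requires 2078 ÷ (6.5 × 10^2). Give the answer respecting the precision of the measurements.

3.2

2078 ÷ (6.5 × 10^2) = 3.19692307692…
Multiplication/division keeps the fewest significant figures: 2078 → 4 s.f., 6.5 × 10^2 → 2 s.f.; limit is 2.
Rounded to 2 significant figures: 3.2.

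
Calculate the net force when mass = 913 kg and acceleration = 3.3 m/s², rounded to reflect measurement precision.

net force = 913 kg × 3.3 m/s² = 3012.9 N.
913 has 3 significant figures; 3.3 has 2.
Division/multiplication keeps the fewest: 2 significant figures.
Rounded: 3.0 × 10^3 N.

3.0 × 10^3 N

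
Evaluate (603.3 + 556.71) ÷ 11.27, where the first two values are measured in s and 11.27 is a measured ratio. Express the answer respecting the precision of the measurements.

102.9 s

603.3 s + 556.71 s = 1160.01 s; the sum is limited to 1 decimal place (5 s.f.).
Carrying full precision, 1160.01 ÷ 11.27 = 102.929015084… s; 11.27 has 4 s.f., so the result keeps min(5, 4) = 4 s.f.
Rounded to 4 significant figures: 102.9 s.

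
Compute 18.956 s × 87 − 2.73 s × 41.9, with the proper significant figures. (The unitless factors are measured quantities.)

1.5 × 10³ s

18.956 × 87 = 1649.172 → 1.6 × 10³ s (2 s.f., last digit at the 10^2 place).
2.73 × 41.9 = 114.387 → 114 s (3 s.f., last digit at the 10^0 place).
Difference: 1534.785 s; keep the coarser place, 10^2.
Result: 1.5 × 10³ s.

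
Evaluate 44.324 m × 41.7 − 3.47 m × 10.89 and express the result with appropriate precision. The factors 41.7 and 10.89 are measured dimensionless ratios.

1.81 × 10³ m

44.324 × 41.7 = 1848.3108 → 1.85 × 10³ m (3 s.f., last digit at the 10^1 place).
3.47 × 10.89 = 37.7883 → 37.8 m (3 s.f., last digit at the 10^-1 place).
Difference: 1810.5225 m; keep the coarser place, 10^1.
Result: 1.81 × 10³ m.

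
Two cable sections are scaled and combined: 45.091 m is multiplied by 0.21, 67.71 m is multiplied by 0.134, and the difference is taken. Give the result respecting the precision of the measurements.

45.091 × 0.21 = 9.46911 → 9.5 m (2 s.f., last digit at the 10^-1 place).
67.71 × 0.134 = 9.07314 → 9.07 m (3 s.f., last digit at the 10^-2 place).
Difference: 0.39597 m; keep the coarser place, 10^-1.
Result: 0.4 m.

0.4 m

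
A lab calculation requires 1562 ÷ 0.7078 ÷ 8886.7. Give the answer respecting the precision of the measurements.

1562 ÷ 0.7078 ÷ 8886.7 = 0.248330436479…
Multiplication/division keeps the fewest significant figures: 1562 → 4 s.f., 0.7078 → 4 s.f., 8886.7 → 5 s.f.; limit is 4.
Rounded to 4 significant figures: 0.2483.

0.2483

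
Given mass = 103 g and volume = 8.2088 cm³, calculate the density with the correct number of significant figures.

density = 103 g ÷ 8.2088 cm³ = 12.5475099893… g/cm³.
103 has 3 significant figures; 8.2088 has 5.
Division/multiplication keeps the fewest: 3 significant figures.
Rounded: 12.5 g/cm³.

12.5 g/cm³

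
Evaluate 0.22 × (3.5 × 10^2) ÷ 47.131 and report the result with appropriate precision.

1.6

0.22 × (3.5 × 10^2) ÷ 47.131 = 1.63374424476…
Multiplication/division keeps the fewest significant figures: 0.22 → 2 s.f., 3.5 × 10^2 → 2 s.f., 47.131 → 5 s.f.; limit is 2.
Rounded to 2 significant figures: 1.6.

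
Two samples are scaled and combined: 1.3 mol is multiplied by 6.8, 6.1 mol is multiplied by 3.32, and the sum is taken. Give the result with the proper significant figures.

1.3 × 6.8 = 8.84 → 8.8 mol (2 s.f., last digit at the 10^-1 place).
6.1 × 3.32 = 20.252 → 20. mol (2 s.f., last digit at the 10^0 place).
Sum: 29.092 mol; keep the coarser place, 10^0.
Result: 29 mol.

29 mol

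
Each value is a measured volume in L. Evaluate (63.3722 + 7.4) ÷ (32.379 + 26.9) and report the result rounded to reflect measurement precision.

63.3722 + 7.4 = 70.7722, limited to 1 d.p. → 3 s.f.; 32.379 + 26.9 = 59.279, limited to 1 d.p. → 3 s.f.
Carrying full precision, 70.7722 ÷ 59.279 = 1.19388316267…; keep min(3, 3) = 3 s.f.
Rounded to 3 significant figures: 1.19.

1.19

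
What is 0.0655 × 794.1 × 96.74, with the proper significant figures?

0.0655 × 794.1 × 96.74 = 5031.790827
Multiplication/division keeps the fewest significant figures: 0.0655 → 3 s.f., 794.1 → 4 s.f., 96.74 → 4 s.f.; limit is 3.
Rounded to 3 significant figures: 5.03 × 10³.

5.03 × 10³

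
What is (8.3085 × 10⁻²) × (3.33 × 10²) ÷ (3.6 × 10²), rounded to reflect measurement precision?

7.7 × 10⁻²

(8.3085 × 10⁻²) × (3.33 × 10²) ÷ (3.6 × 10²) = 0.076853625
Multiplication/division keeps the fewest significant figures: 8.3085 × 10⁻² → 5 s.f., 3.33 × 10² → 3 s.f., 3.6 × 10² → 2 s.f.; limit is 2.
Rounded to 2 significant figures: 7.7 × 10⁻².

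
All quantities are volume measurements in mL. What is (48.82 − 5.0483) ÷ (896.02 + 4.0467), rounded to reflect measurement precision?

0.04863

48.82 − 5.0483 = 43.7717, limited to 2 d.p. → 4 s.f.; 896.02 + 4.0467 = 900.0667, limited to 2 d.p. → 5 s.f.
Carrying full precision, 43.7717 ÷ 900.0667 = 0.048631618079…; keep min(4, 5) = 4 s.f.
Rounded to 4 significant figures: 0.04863.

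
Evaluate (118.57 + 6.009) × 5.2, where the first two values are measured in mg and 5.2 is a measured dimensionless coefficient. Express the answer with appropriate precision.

6.5 × 10^2 mg

118.57 mg + 6.009 mg = 124.579 mg; the sum is limited to 2 decimal places (5 s.f.).
Carrying full precision, 124.579 × 5.2 = 647.8108 mg; 5.2 has 2 s.f., so the result keeps min(5, 2) = 2 s.f.
Rounded to 2 significant figures: 6.5 × 10^2 mg.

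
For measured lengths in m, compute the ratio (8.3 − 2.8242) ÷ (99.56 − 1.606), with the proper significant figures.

0.056

8.3 − 2.8242 = 5.4758, limited to 1 d.p. → 2 s.f.; 99.56 − 1.606 = 97.954, limited to 2 d.p. → 4 s.f.
Carrying full precision, 5.4758 ÷ 97.954 = 0.0559017498009…; keep min(2, 4) = 2 s.f.
Rounded to 2 significant figures: 0.056.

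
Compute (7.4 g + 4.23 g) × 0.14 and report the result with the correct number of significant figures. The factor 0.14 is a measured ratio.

7.4 g + 4.23 g = 11.63 g; the sum is limited to 1 decimal place (3 s.f.).
Carrying full precision, 11.63 × 0.14 = 1.6282 g; 0.14 has 2 s.f., so the result keeps min(3, 2) = 2 s.f.
Rounded to 2 significant figures: 1.6 g.

1.6 g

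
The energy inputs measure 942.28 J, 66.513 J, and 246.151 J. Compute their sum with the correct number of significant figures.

942.28 J + 66.513 J + 246.151 J = 1254.944 J.
Addition/subtraction keeps the fewest decimal places: 942.28 → 2 decimal places, 66.513 → 3 decimal places, 246.151 → 3 decimal places; limit is 2.
Rounded to 2 decimal places: 1254.94 J.

1254.94 J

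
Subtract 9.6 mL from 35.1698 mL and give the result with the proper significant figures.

35.1698 mL − 9.6 mL = 25.5698 mL.
Addition/subtraction keeps the fewest decimal places: 35.1698 → 4 decimal places, 9.6 → 1 decimal place; limit is 1.
Rounded to 1 decimal place: 25.6 mL.

25.6 mL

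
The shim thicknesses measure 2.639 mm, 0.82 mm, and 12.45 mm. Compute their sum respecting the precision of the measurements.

15.91 mm

2.639 mm + 0.82 mm + 12.45 mm = 15.909 mm.
Addition/subtraction keeps the fewest decimal places: 2.639 → 3 decimal places, 0.82 → 2 decimal places, 12.45 → 2 decimal places; limit is 2.
Rounded to 2 decimal places: 15.91 mm.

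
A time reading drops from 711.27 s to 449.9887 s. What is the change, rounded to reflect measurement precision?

261.28 s

711.27 s − 449.9887 s = 261.2813 s.
Addition/subtraction keeps the fewest decimal places: 711.27 → 2 decimal places, 449.9887 → 4 decimal places; limit is 2.
Rounded to 2 decimal places: 261.28 s.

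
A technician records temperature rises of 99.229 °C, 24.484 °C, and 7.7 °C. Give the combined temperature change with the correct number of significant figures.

99.229 °C + 24.484 °C + 7.7 °C = 131.413 °C.
Addition/subtraction keeps the fewest decimal places: 99.229 → 3 decimal places, 24.484 → 3 decimal places, 7.7 → 1 decimal place; limit is 1.
Rounded to 1 decimal place: 131.4 °C.

131.4 °C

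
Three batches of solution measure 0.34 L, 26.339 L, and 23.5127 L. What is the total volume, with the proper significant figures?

0.34 L + 26.339 L + 23.5127 L = 50.1917 L.
Addition/subtraction keeps the fewest decimal places: 0.34 → 2 decimal places, 26.339 → 3 decimal places, 23.5127 → 4 decimal places; limit is 2.
Rounded to 2 decimal places: 50.19 L.

50.19 L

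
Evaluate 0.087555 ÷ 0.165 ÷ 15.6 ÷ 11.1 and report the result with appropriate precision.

0.00306

0.087555 ÷ 0.165 ÷ 15.6 ÷ 11.1 = 0.00306442806443…
Multiplication/division keeps the fewest significant figures: 0.087555 → 5 s.f., 0.165 → 3 s.f., 15.6 → 3 s.f., 11.1 → 3 s.f.; limit is 3.
Rounded to 3 significant figures: 0.00306.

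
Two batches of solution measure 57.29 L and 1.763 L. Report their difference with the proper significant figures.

55.53 L

57.29 L − 1.763 L = 55.527 L.
Addition/subtraction keeps the fewest decimal places: 57.29 → 2 decimal places, 1.763 → 3 decimal places; limit is 2.
Rounded to 2 decimal places: 55.53 L.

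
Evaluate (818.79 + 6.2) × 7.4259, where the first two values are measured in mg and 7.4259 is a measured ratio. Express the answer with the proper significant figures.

818.79 mg + 6.2 mg = 824.99 mg; the sum is limited to 1 decimal place (4 s.f.).
Carrying full precision, 824.99 × 7.4259 = 6126.293241 mg; 7.4259 has 5 s.f., so the result keeps min(4, 5) = 4 s.f.
Rounded to 4 significant figures: 6126 mg.

6126 mg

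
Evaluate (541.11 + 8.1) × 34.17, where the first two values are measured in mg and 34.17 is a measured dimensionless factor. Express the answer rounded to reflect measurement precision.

541.11 mg + 8.1 mg = 549.21 mg; the sum is limited to 1 decimal place (4 s.f.).
Carrying full precision, 549.21 × 34.17 = 18766.5057 mg; 34.17 has 4 s.f., so the result keeps min(4, 4) = 4 s.f.
Rounded to 4 significant figures: 1.877 × 10⁴ mg.

1.877 × 10⁴ mg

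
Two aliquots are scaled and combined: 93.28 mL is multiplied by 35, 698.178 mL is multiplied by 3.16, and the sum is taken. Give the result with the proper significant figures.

5.5 × 10³ mL

93.28 × 35 = 3264.8 → 3.3 × 10³ mL (2 s.f., last digit at the 10^2 place).
698.178 × 3.16 = 2206.24248 → 2.21 × 10³ mL (3 s.f., last digit at the 10^1 place).
Sum: 5471.04248 mL; keep the coarser place, 10^2.
Result: 5.5 × 10³ mL.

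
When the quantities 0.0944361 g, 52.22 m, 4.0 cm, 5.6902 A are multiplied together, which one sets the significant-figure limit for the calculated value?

0.0944361 g → 6 s.f.; 52.22 m → 4 s.f.; 4.0 cm → 2 s.f.; 5.6902 A → 5 s.f.
The fewest is 2 significant figures, from 4.0 cm.

4.0 cm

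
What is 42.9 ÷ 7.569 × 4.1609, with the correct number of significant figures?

42.9 ÷ 7.569 × 4.1609 = 23.5833808958…
Multiplication/division keeps the fewest significant figures: 42.9 → 3 s.f., 7.569 → 4 s.f., 4.1609 → 5 s.f.; limit is 3.
Rounded to 3 significant figures: 23.6.

23.6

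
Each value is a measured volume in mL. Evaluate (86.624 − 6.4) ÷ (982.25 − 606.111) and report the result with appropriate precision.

86.624 − 6.4 = 80.224, limited to 1 d.p. → 3 s.f.; 982.25 − 606.111 = 376.139, limited to 2 d.p. → 5 s.f.
Carrying full precision, 80.224 ÷ 376.139 = 0.21328285554…; keep min(3, 5) = 3 s.f.
Rounded to 3 significant figures: 0.213.

0.213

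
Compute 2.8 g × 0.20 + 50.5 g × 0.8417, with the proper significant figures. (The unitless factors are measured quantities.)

2.8 × 0.20 = 0.56 → 0.56 g (2 s.f., last digit at the 10^-2 place).
50.5 × 0.8417 = 42.50585 → 42.5 g (3 s.f., last digit at the 10^-1 place).
Sum: 43.06585 g; keep the coarser place, 10^-1.
Result: 43.1 g.

43.1 g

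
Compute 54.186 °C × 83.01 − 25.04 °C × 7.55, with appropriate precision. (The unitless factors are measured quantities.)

4309 °C

54.186 × 83.01 = 4497.97986 → 4498 °C (4 s.f., last digit at the 10^0 place).
25.04 × 7.55 = 189.052 → 189 °C (3 s.f., last digit at the 10^0 place).
Difference: 4308.92786 °C; keep the coarser place, 10^0.
Result: 4309 °C.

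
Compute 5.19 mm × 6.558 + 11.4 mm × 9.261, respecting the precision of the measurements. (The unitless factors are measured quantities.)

140. mm

5.19 × 6.558 = 34.03602 → 34.0 mm (3 s.f., last digit at the 10^-1 place).
11.4 × 9.261 = 105.5754 → 106 mm (3 s.f., last digit at the 10^0 place).
Sum: 139.61142 mm; keep the coarser place, 10^0.
Result: 140. mm.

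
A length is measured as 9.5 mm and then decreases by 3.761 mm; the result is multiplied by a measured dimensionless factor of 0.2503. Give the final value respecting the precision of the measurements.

9.5 mm − 3.761 mm = 5.739 mm; the difference is limited to 1 decimal place (2 s.f.).
Carrying full precision, 5.739 × 0.2503 = 1.4364717 mm; 0.2503 has 4 s.f., so the result keeps min(2, 4) = 2 s.f.
Rounded to 2 significant figures: 1.4 mm.

1.4 mm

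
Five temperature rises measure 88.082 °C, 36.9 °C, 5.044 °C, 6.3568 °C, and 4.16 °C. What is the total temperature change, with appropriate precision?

140.5 °C

88.082 °C + 36.9 °C + 5.044 °C + 6.3568 °C + 4.16 °C = 140.5428 °C.
Addition/subtraction keeps the fewest decimal places: 88.082 → 3 decimal places, 36.9 → 1 decimal place, 5.044 → 3 decimal places, 6.3568 → 4 decimal places, 4.16 → 2 decimal places; limit is 1.
Rounded to 1 decimal place: 140.5 °C.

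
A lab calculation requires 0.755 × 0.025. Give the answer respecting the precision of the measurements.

0.755 × 0.025 = 0.018875
Multiplication/division keeps the fewest significant figures: 0.755 → 3 s.f., 0.025 → 2 s.f.; limit is 2.
Rounded to 2 significant figures: 0.019.

0.019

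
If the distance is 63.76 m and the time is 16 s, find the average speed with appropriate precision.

average speed = 63.76 m ÷ 16 s = 3.985 m/s.
63.76 has 4 significant figures; 16 has 2.
Division/multiplication keeps the fewest: 2 significant figures.
Rounded: 4.0 m/s.

4.0 m/s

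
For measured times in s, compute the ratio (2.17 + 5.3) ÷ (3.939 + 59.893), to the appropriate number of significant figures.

0.12

2.17 + 5.3 = 7.47, limited to 1 d.p. → 2 s.f.; 3.939 + 59.893 = 63.832, limited to 3 d.p. → 5 s.f.
Carrying full precision, 7.47 ÷ 63.832 = 0.117025943101…; keep min(2, 5) = 2 s.f.
Rounded to 2 significant figures: 0.12.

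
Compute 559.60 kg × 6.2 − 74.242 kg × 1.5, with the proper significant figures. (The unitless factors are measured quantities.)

559.60 × 6.2 = 3469.52 → 3.5 × 10³ kg (2 s.f., last digit at the 10^2 place).
74.242 × 1.5 = 111.363 → 1.1 × 10² kg (2 s.f., last digit at the 10^1 place).
Difference: 3358.157 kg; keep the coarser place, 10^2.
Result: 3.4 × 10³ kg.

3.4 × 10³ kg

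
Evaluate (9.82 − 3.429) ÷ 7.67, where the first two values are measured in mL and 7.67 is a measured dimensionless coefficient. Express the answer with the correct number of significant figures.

0.833 mL

9.82 mL − 3.429 mL = 6.391 mL; the difference is limited to 2 decimal places (3 s.f.).
Carrying full precision, 6.391 ÷ 7.67 = 0.833246414602… mL; 7.67 has 3 s.f., so the result keeps min(3, 3) = 3 s.f.
Rounded to 3 significant figures: 0.833 mL.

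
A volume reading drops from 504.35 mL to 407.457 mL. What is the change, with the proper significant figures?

504.35 mL − 407.457 mL = 96.893 mL.
Addition/subtraction keeps the fewest decimal places: 504.35 → 2 decimal places, 407.457 → 3 decimal places; limit is 2.
Rounded to 2 decimal places: 96.89 mL.

96.89 mL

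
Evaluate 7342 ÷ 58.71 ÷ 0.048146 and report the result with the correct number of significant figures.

2597

7342 ÷ 58.71 ÷ 0.048146 = 2597.41944998…
Multiplication/division keeps the fewest significant figures: 7342 → 4 s.f., 58.71 → 4 s.f., 0.048146 → 5 s.f.; limit is 4.
Rounded to 4 significant figures: 2597.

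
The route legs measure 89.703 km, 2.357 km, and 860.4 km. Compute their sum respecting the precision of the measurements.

952.5 km

89.703 km + 2.357 km + 860.4 km = 952.460 km.
Addition/subtraction keeps the fewest decimal places: 89.703 → 3 decimal places, 2.357 → 3 decimal places, 860.4 → 1 decimal place; limit is 1.
Rounded to 1 decimal place: 952.5 km.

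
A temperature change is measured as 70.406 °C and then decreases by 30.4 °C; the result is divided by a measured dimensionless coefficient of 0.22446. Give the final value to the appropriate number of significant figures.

70.406 °C − 30.4 °C = 40.006 °C; the difference is limited to 1 decimal place (3 s.f.).
Carrying full precision, 40.006 ÷ 0.22446 = 178.232201729… °C; 0.22446 has 5 s.f., so the result keeps min(3, 5) = 3 s.f.
Rounded to 3 significant figures: 178 °C.

178 °C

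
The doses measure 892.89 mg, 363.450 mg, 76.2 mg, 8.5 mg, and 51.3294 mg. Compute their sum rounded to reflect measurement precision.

892.89 mg + 363.450 mg + 76.2 mg + 8.5 mg + 51.3294 mg = 1392.3694 mg.
Addition/subtraction keeps the fewest decimal places: 892.89 → 2 decimal places, 363.450 → 3 decimal places, 76.2 → 1 decimal place, 8.5 → 1 decimal place, 51.3294 → 4 decimal places; limit is 1.
Rounded to 1 decimal place: 1.3924 × 10³ mg.

1.3924 × 10³ mg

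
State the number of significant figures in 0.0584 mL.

0.0584: leading zeros are not significant.

3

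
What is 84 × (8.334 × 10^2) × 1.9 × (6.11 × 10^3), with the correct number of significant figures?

8.1 × 10^8

84 × (8.334 × 10^2) × 1.9 × (6.11 × 10^3) = 812695010.4
Multiplication/division keeps the fewest significant figures: 84 → 2 s.f., 8.334 × 10^2 → 4 s.f., 1.9 → 2 s.f., 6.11 × 10^3 → 3 s.f.; limit is 2.
Rounded to 2 significant figures: 8.1 × 10^8.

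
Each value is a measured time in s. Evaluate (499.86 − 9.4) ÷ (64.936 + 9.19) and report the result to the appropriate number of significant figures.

499.86 − 9.4 = 490.46, limited to 1 d.p. → 4 s.f.; 64.936 + 9.19 = 74.126, limited to 2 d.p. → 4 s.f.
Carrying full precision, 490.46 ÷ 74.126 = 6.61657178318…; keep min(4, 4) = 4 s.f.
Rounded to 4 significant figures: 6.617.

6.617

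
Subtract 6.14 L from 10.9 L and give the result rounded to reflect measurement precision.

10.9 L − 6.14 L = 4.76 L.
Addition/subtraction keeps the fewest decimal places: 10.9 → 1 decimal place, 6.14 → 2 decimal places; limit is 1.
Rounded to 1 decimal place: 4.8 L.

4.8 L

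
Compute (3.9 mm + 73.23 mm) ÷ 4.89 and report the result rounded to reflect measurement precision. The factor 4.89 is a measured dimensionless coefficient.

3.9 mm + 73.23 mm = 77.13 mm; the sum is limited to 1 decimal place (3 s.f.).
Carrying full precision, 77.13 ÷ 4.89 = 15.773006135… mm; 4.89 has 3 s.f., so the result keeps min(3, 3) = 3 s.f.
Rounded to 3 significant figures: 15.8 mm.

15.8 mm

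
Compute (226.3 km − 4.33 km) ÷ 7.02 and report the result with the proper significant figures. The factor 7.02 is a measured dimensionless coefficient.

226.3 km − 4.33 km = 221.97 km; the difference is limited to 1 decimal place (4 s.f.).
Carrying full precision, 221.97 ÷ 7.02 = 31.6196581197… km; 7.02 has 3 s.f., so the result keeps min(4, 3) = 3 s.f.
Rounded to 3 significant figures: 31.6 km.

31.6 km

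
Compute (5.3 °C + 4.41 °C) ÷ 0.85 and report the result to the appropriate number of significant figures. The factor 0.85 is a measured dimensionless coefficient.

11 °C

5.3 °C + 4.41 °C = 9.71 °C; the sum is limited to 1 decimal place (2 s.f.).
Carrying full precision, 9.71 ÷ 0.85 = 11.4235294118… °C; 0.85 has 2 s.f., so the result keeps min(2, 2) = 2 s.f.
Rounded to 2 significant figures: 11 °C.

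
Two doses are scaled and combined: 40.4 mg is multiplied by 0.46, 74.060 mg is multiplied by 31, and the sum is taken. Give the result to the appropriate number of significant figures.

2.3 × 10³ mg

40.4 × 0.46 = 18.584 → 19 mg (2 s.f., last digit at the 10^0 place).
74.060 × 31 = 2295.86 → 2.3 × 10³ mg (2 s.f., last digit at the 10^2 place).
Sum: 2314.444 mg; keep the coarser place, 10^2.
Result: 2.3 × 10³ mg.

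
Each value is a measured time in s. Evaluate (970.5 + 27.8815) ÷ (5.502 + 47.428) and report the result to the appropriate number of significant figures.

18.86

970.5 + 27.8815 = 998.3815, limited to 1 d.p. → 4 s.f.; 5.502 + 47.428 = 52.930, limited to 3 d.p. → 5 s.f.
Carrying full precision, 998.3815 ÷ 52.930 = 18.8622992632…; keep min(4, 5) = 4 s.f.
Rounded to 4 significant figures: 18.86.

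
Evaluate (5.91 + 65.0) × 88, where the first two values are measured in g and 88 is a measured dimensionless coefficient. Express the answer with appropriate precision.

5.91 g + 65.0 g = 70.91 g; the sum is limited to 1 decimal place (3 s.f.).
Carrying full precision, 70.91 × 88 = 6240.08 g; 88 has 2 s.f., so the result keeps min(3, 2) = 2 s.f.
Rounded to 2 significant figures: 6.2 × 10³ g.

6.2 × 10³ g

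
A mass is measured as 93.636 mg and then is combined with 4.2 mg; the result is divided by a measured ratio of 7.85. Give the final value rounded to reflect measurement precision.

93.636 mg + 4.2 mg = 97.836 mg; the sum is limited to 1 decimal place (3 s.f.).
Carrying full precision, 97.836 ÷ 7.85 = 12.4631847134… mg; 7.85 has 3 s.f., so the result keeps min(3, 3) = 3 s.f.
Rounded to 3 significant figures: 12.5 mg.

12.5 mg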